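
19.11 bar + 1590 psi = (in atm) 127.1. Check: 1 bar = 100000 Pa, so 19.11 bar = 19.11 * 100000 = 1911000 Pa. 1 psi = 6894.7573 Pa, so 1590 psi = 1590 * 6894.7573 = 10962664 Pa. Sum: 1911000 + 10962664 = 12873664 Pa. 1 atm = 101325 Pa, so 12873664 Pa = 12873664 / 101325 = 127.05319 atm ≈ 127.1 atm (4 s.f.).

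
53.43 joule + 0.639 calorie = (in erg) 5.61e+08. Check: 53.43 joule = 53.43 J. 1 calorie = 4.184 J, so 0.639 calorie = 0.639 * 4.184 = 2.673576 J. Sum: 53.43 + 2.673576 = 56.103576 J. 1 erg = 1e-07 J, so 56.103576 J = 56.103576 / 1e-07 = 5.6103576e+08 erg ≈ 5.61e+08 erg (4 s.f.).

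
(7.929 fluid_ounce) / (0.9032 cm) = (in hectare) 1 fluid_ounce = 2.957353e-05 m^3, so 7.929 fluid_ounce = 7.929 * 2.957353e-05 = 0.00023448852 m^3. 1 cm = 0.01 m, so 0.9032 cm = 0.9032 * 0.01 = 0.009032 m. Combine: 0.00023448852 m^3 / 0.009032 m = 0.02596197 m^2. 1 hectare = 10000 m^2, so 0.02596197 m^2 = 0.02596197 / 10000 = 2.596197e-06 hectare ≈ 2.596e-06 hectare (4 s.f.). Final answer: 2.596e-06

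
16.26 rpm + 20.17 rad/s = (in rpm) 208.9. Check: 1 rpm = 0.10471976 rad/s, so 16.26 rpm = 16.26 * 0.10471976 = 1.7027432 rad/s. 20.17 rad/s is already in rad/s. Sum: 1.7027432 + 20.17 = 21.872743 rad/s. 1 rpm = 0.10471976 rad/s, so 21.872743 rad/s = 21.872743 / 0.10471976 = 208.86931 rpm ≈ 208.9 rpm (4 s.f.).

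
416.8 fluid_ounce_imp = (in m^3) 0.01184. Check: 1 fluid_ounce_imp = 2.8413063e-05 m^3, so 416.8 fluid_ounce_imp = 416.8 * 2.8413063e-05 = 0.011842564 m^3. Result: 0.011842564 m^3 ≈ 0.01184 m^3 (4 s.f.).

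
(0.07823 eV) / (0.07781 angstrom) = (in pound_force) 3.621e-10. Check: 1 eV = 1.6021766e-19 J, so 0.07823 eV = 0.07823 * 1.6021766e-19 = 1.2533828e-20 J. 1 angstrom = 1e-10 m, so 0.07781 angstrom = 0.07781 * 1e-10 = 7.781e-12 m. Combine: 1.2533828e-20 J / 7.781e-12 m = 1.6108248e-09 N. 1 pound_force = 4.4482216 N, so 1.6108248e-09 N = 1.6108248e-09 / 4.4482216 = 3.6212782e-10 pound_force ≈ 3.621e-10 pound_force (4 s.f.).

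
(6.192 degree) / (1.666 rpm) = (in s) 0.6194. Check: 1 degree = 0.017453293 rad, so 6.192 degree = 6.192 * 0.017453293 = 0.10807079 rad. 1 rpm = 0.10471976 rad/s, so 1.666 rpm = 1.666 * 0.10471976 = 0.17446311 rad/s. Combine: 0.10807079 rad / 0.17446311 rad/s = 0.61944778 s. Result: 0.61944778 s ≈ 0.6194 s (4 s.f.).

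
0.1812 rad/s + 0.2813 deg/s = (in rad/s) 0.1812 rad/s is already in rad/s. 1 deg/s = 0.017453293 rad/s, so 0.2813 deg/s = 0.2813 * 0.017453293 = 0.0049096112 rad/s. Sum: 0.1812 + 0.0049096112 = 0.18610961 rad/s. Result: 0.18610961 rad/s ≈ 0.1861 rad/s (4 s.f.). Final answer: 0.1861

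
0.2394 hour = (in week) 0.001425. Check: 1 hour = 3600 s, so 0.2394 hour = 0.2394 * 3600 = 861.84 s. 1 week = 604800 s, so 861.84 s = 861.84 / 604800 = 0.001425 week.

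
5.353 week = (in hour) 1 week = 604800 s, so 5.353 week = 5.353 * 604800 = 3237494.4 s. 1 hour = 3600 s, so 3237494.4 s = 3237494.4 / 3600 = 899.304 hour ≈ 899.3 hour (4 s.f.). Final answer: 899.3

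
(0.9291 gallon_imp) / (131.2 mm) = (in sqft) 0.3465. Check: 1 gallon_imp = 0.00454609 m^3, so 0.9291 gallon_imp = 0.9291 * 0.00454609 = 0.0042237722 m^3. 1 mm = 0.001 m, so 131.2 mm = 131.2 * 0.001 = 0.1312 m. Combine: 0.0042237722 m^3 / 0.1312 m = 0.032193386 m^2. 1 sqft = 0.09290304 m^2, so 0.032193386 m^2 = 0.032193386 / 0.09290304 = 0.34652672 sqft ≈ 0.3465 sqft (4 s.f.).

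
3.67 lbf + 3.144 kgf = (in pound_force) 1 lbf = 4.4482216 N, so 3.67 lbf = 3.67 * 4.4482216 = 16.324973 N. 1 kgf = 9.80665 N, so 3.144 kgf = 3.144 * 9.80665 = 30.832108 N. Sum: 16.324973 + 30.832108 = 47.157081 N. 1 pound_force = 4.4482216 N, so 47.157081 N = 47.157081 / 4.4482216 = 10.601334 pound_force ≈ 10.6 pound_force (4 s.f.). Final answer: 10.6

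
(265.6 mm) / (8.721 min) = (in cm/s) 0.05076. Check: 1 mm = 0.001 m, so 265.6 mm = 265.6 * 0.001 = 0.2656 m. 1 min = 60 s, so 8.721 min = 8.721 * 60 = 523.26 s. Combine: 0.2656 m / 523.26 s = 0.00050758705 m/s. 1 cm/s = 0.01 m/s, so 0.00050758705 m/s = 0.00050758705 / 0.01 = 0.050758705 cm/s ≈ 0.05076 cm/s (4 s.f.).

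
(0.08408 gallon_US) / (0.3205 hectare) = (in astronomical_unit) 6.638e-19. Check: 1 gallon_US = 0.0037854118 m^3, so 0.08408 gallon_US = 0.08408 * 0.0037854118 = 0.00031827742 m^3. 1 hectare = 10000 m^2, so 0.3205 hectare = 0.3205 * 10000 = 3205 m^2. Combine: 0.00031827742 m^3 / 3205 m^2 = 9.9306528e-08 m. 1 astronomical_unit = 1.4959787e+11 m, so 9.9306528e-08 m = 9.9306528e-08 / 1.4959787e+11 = 6.6382314e-19 astronomical_unit ≈ 6.638e-19 astronomical_unit (4 s.f.).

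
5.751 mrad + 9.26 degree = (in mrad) 1 mrad = 0.001 rad, so 5.751 mrad = 5.751 * 0.001 = 0.005751 rad. 1 degree = 0.017453293 rad, so 9.26 degree = 9.26 * 0.017453293 = 0.16161749 rad. Sum: 0.005751 + 0.16161749 = 0.16736849 rad. 1 mrad = 0.001 rad, so 0.16736849 rad = 0.16736849 / 0.001 = 167.36849 mrad ≈ 167.4 mrad (4 s.f.). Final answer: 167.4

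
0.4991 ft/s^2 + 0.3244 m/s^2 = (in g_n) 1 ft/s^2 = 0.3048 m/s^2, so 0.4991 ft/s^2 = 0.4991 * 0.3048 = 0.15212568 m/s^2. 0.3244 m/s^2 is already in m/s^2. Sum: 0.15212568 + 0.3244 = 0.47652568 m/s^2. 1 g_n = 9.80665 m/s^2, so 0.47652568 m/s^2 = 0.47652568 / 9.80665 = 0.048592096 g_n ≈ 0.04859 g_n (4 s.f.). Final answer: 0.04859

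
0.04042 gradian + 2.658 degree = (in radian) 1 gradian = 0.015707963 rad, so 0.04042 gradian = 0.04042 * 0.015707963 = 0.00063491588 rad. 1 degree = 0.017453293 rad, so 2.658 degree = 2.658 * 0.017453293 = 0.046390852 rad. Sum: 0.00063491588 + 0.046390852 = 0.047025767 rad. 0.047025767 rad = 0.047025767 radian ≈ 0.04703 radian (4 s.f.). Final answer: 0.04703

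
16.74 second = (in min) 0.279. Check: 16.74 second = 16.74 s. 1 min = 60 s, so 16.74 s = 16.74 / 60 = 0.279 min.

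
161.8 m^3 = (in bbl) 1018. Check: 1 bbl = 0.15898729 m^3, so 161.8 m^3 = 161.8 / 0.15898729 = 1017.6914 bbl ≈ 1018 bbl (4 s.f.).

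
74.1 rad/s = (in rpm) 1 rpm = 0.10471976 rad/s, so 74.1 rad/s = 74.1 / 0.10471976 = 707.60288 rpm ≈ 707.6 rpm (4 s.f.). Final answer: 707.6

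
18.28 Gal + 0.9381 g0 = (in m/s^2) 1 Gal = 0.01 m/s^2, so 18.28 Gal = 18.28 * 0.01 = 0.1828 m/s^2. 1 g0 = 9.80665 m/s^2, so 0.9381 g0 = 0.9381 * 9.80665 = 9.1996184 m/s^2. Sum: 0.1828 + 9.1996184 = 9.3824184 m/s^2. Result: 9.3824184 m/s^2 ≈ 9.382 m/s^2 (4 s.f.). Final answer: 9.382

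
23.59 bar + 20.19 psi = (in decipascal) 1 bar = 100000 Pa, so 23.59 bar = 23.59 * 100000 = 2359000 Pa. 1 psi = 6894.7573 Pa, so 20.19 psi = 20.19 * 6894.7573 = 139205.15 Pa. Sum: 2359000 + 139205.15 = 2498205.1 Pa. 1 decipascal = 0.1 Pa, so 2498205.1 Pa = 2498205.1 / 0.1 = 24982051 decipascal ≈ 2.498e+07 decipascal (4 s.f.). Final answer: 2.498e+07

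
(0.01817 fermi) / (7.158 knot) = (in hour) 1 fermi = 1e-15 m, so 0.01817 fermi = 0.01817 * 1e-15 = 1.817e-17 m. 1 knot = 0.51444444 m/s, so 7.158 knot = 7.158 * 0.51444444 = 3.6823933 m/s. Combine: 1.817e-17 m / 3.6823933 m/s = 4.9342909e-18 s. 1 hour = 3600 s, so 4.9342909e-18 s = 4.9342909e-18 / 3600 = 1.3706364e-21 hour ≈ 1.371e-21 hour (4 s.f.). Final answer: 1.371e-21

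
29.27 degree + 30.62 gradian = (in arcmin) 3410. Check: 1 degree = 0.017453293 rad, so 29.27 degree = 29.27 * 0.017453293 = 0.51085787 rad. 1 gradian = 0.015707963 rad, so 30.62 gradian = 30.62 * 0.015707963 = 0.48097784 rad. Sum: 0.51085787 + 0.48097784 = 0.99183571 rad. 1 arcmin = 0.00029088821 rad, so 0.99183571 rad = 0.99183571 / 0.00029088821 = 3409.68 arcmin ≈ 3410 arcmin (4 s.f.).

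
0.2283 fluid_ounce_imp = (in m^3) 1 fluid_ounce_imp = 2.8413063e-05 m^3, so 0.2283 fluid_ounce_imp = 0.2283 * 2.8413063e-05 = 6.4867022e-06 m^3. Result: 6.4867022e-06 m^3 ≈ 6.487e-06 m^3 (4 s.f.). Final answer: 6.487e-06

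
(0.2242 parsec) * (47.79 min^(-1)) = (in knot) 1 parsec = 3.0856776e+16 m, so 0.2242 parsec = 0.2242 * 3.0856776e+16 = 6.9180891e+15 m. 1 min^(-1) = 0.016666667 Hz, so 47.79 min^(-1) = 47.79 * 0.016666667 = 0.7965 Hz. Combine: 6.9180891e+15 m * 0.7965 Hz = 5.510258e+15 m/s. 1 knot = 0.51444444 m/s, so 5.510258e+15 m/s = 5.510258e+15 / 0.51444444 = 1.0711085e+16 knot ≈ 1.071e+16 knot (4 s.f.). Final answer: 1.071e+16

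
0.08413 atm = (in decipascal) 1 atm = 101325 Pa, so 0.08413 atm = 0.08413 * 101325 = 8524.4722 Pa. 1 decipascal = 0.1 Pa, so 8524.4722 Pa = 8524.4722 / 0.1 = 85244.722 decipascal ≈ 8.524e+04 decipascal (4 s.f.). Final answer: 8.524e+04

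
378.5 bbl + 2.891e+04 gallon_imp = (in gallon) 5.062e+04. Check: 1 bbl = 0.15898729 m^3, so 378.5 bbl = 378.5 * 0.15898729 = 60.176691 m^3. 1 gallon_imp = 0.00454609 m^3, so 2.891e+04 gallon_imp = 2.891e+04 * 0.00454609 = 131.42746 m^3. Sum: 60.176691 + 131.42746 = 191.60415 m^3. 1 gallon = 0.0037854118 m^3, so 191.60415 m^3 = 191.60415 / 0.0037854118 = 50616.462 gallon ≈ 5.062e+04 gallon (4 s.f.).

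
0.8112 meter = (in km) 0.8112 meter = 0.8112 m. 1 km = 1000 m, so 0.8112 m = 0.8112 / 1000 = 0.0008112 km. Final answer: 0.0008112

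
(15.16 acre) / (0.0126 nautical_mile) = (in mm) 2.629e+06. Check: 1 acre = 4046.8564 m^2, so 15.16 acre = 15.16 * 4046.8564 = 61350.343 m^2. 1 nautical_mile = 1852 m, so 0.0126 nautical_mile = 0.0126 * 1852 = 23.3352 m. Combine: 61350.343 m^2 / 23.3352 m = 2629.0901 m. 1 mm = 0.001 m, so 2629.0901 m = 2629.0901 / 0.001 = 2629090.1 mm ≈ 2.629e+06 mm (4 s.f.).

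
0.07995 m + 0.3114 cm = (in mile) 0.07995 m is already in m. 1 cm = 0.01 m, so 0.3114 cm = 0.3114 * 0.01 = 0.003114 m. Sum: 0.07995 + 0.003114 = 0.083064 m. 1 mile = 1609.344 m, so 0.083064 m = 0.083064 / 1609.344 = 5.1613577e-05 mile ≈ 5.161e-05 mile (4 s.f.). Final answer: 5.161e-05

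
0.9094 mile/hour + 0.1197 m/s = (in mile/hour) 1.177. Check: 1 mile/hour = 0.44704 m/s, so 0.9094 mile/hour = 0.9094 * 0.44704 = 0.40653818 m/s. 0.1197 m/s is already in m/s. Sum: 0.40653818 + 0.1197 = 0.52623818 m/s. 1 mile/hour = 0.44704 m/s, so 0.52623818 m/s = 0.52623818 / 0.44704 = 1.1771613 mile/hour ≈ 1.177 mile/hour (4 s.f.).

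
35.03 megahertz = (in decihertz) 1 megahertz = 1000000 Hz, so 35.03 megahertz = 35.03 * 1000000 = 35030000 Hz. 1 decihertz = 0.1 Hz, so 35030000 Hz = 35030000 / 0.1 = 3.503e+08 decihertz. Final answer: 3.503e+08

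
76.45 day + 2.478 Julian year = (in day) 981.5. Check: 1 day = 86400 s, so 76.45 day = 76.45 * 86400 = 6605280 s. 1 Julian year = 31557600 s, so 2.478 Julian year = 2.478 * 31557600 = 78199733 s. Sum: 6605280 + 78199733 = 84805013 s. 1 day = 86400 s, so 84805013 s = 84805013 / 86400 = 981.5395 day ≈ 981.5 day (4 s.f.).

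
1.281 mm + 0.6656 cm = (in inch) 1 mm = 0.001 m, so 1.281 mm = 1.281 * 0.001 = 0.001281 m. 1 cm = 0.01 m, so 0.6656 cm = 0.6656 * 0.01 = 0.006656 m. Sum: 0.001281 + 0.006656 = 0.007937 m. 1 inch = 0.0254 m, so 0.007937 m = 0.007937 / 0.0254 = 0.31248031 inch ≈ 0.3125 inch (4 s.f.). Final answer: 0.3125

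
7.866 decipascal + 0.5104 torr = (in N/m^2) 68.83. Check: 1 decipascal = 0.1 Pa, so 7.866 decipascal = 7.866 * 0.1 = 0.7866 Pa. 1 torr = 133.32237 Pa, so 0.5104 torr = 0.5104 * 133.32237 = 68.047737 Pa. Sum: 0.7866 + 68.047737 = 68.834337 Pa. 68.834337 Pa = 68.834337 N/m^2 ≈ 68.83 N/m^2 (4 s.f.).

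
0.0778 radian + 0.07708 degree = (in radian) 0.0778 radian = 0.0778 rad. 1 degree = 0.017453293 rad, so 0.07708 degree = 0.07708 * 0.017453293 = 0.0013452998 rad. Sum: 0.0778 + 0.0013452998 = 0.0791453 rad. 0.0791453 rad = 0.0791453 radian ≈ 0.07915 radian (4 s.f.). Final answer: 0.07915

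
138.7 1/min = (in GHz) 2.312e-09. Check: 1 1/min = 0.016666667 Hz, so 138.7 1/min = 138.7 * 0.016666667 = 2.3116667 Hz. 1 GHz = 1e+09 Hz, so 2.3116667 Hz = 2.3116667 / 1e+09 = 2.3116667e-09 GHz ≈ 2.312e-09 GHz (4 s.f.).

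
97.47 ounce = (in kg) 2.763. Check: 1 ounce = 0.028349523 kg, so 97.47 ounce = 97.47 * 0.028349523 = 2.763228 kg. Result: 2.763228 kg ≈ 2.763 kg (4 s.f.).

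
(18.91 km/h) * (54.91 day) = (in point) 1 km/h = 0.27777778 m/s, so 18.91 km/h = 18.91 * 0.27777778 = 5.2527778 m/s. 1 day = 86400 s, so 54.91 day = 54.91 * 86400 = 4744224 s. Combine: 5.2527778 m/s * 4744224 s = 24920354 m. 1 point = 0.00035277778 m, so 24920354 m = 24920354 / 0.00035277778 = 7.0640375e+10 point ≈ 7.064e+10 point (4 s.f.). Final answer: 7.064e+10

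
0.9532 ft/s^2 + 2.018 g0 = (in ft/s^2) 1 ft/s^2 = 0.3048 m/s^2, so 0.9532 ft/s^2 = 0.9532 * 0.3048 = 0.29053536 m/s^2. 1 g0 = 9.80665 m/s^2, so 2.018 g0 = 2.018 * 9.80665 = 19.78982 m/s^2. Sum: 0.29053536 + 19.78982 = 20.080355 m/s^2. 1 ft/s^2 = 0.3048 m/s^2, so 20.080355 m/s^2 = 20.080355 / 0.3048 = 65.88043 ft/s^2 ≈ 65.88 ft/s^2 (4 s.f.). Final answer: 65.88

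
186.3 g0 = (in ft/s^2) 1 g0 = 9.80665 m/s^2, so 186.3 g0 = 186.3 * 9.80665 = 1826.9789 m/s^2. 1 ft/s^2 = 0.3048 m/s^2, so 1826.9789 m/s^2 = 1826.9789 / 0.3048 = 5994.0252 ft/s^2 ≈ 5994 ft/s^2 (4 s.f.). Final answer: 5994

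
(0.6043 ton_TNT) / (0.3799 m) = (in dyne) 6.655e+14. Check: 1 ton_TNT = 4.184e+09 J, so 0.6043 ton_TNT = 0.6043 * 4.184e+09 = 2.5283912e+09 J. 0.3799 m is already in m. Combine: 2.5283912e+09 J / 0.3799 m = 6.6554125e+09 N. 1 dyne = 1e-05 N, so 6.6554125e+09 N = 6.6554125e+09 / 1e-05 = 6.6554125e+14 dyne ≈ 6.655e+14 dyne (4 s.f.).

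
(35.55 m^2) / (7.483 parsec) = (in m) 35.55 m^2 is already in m^2. 1 parsec = 3.0856776e+16 m, so 7.483 parsec = 7.483 * 3.0856776e+16 = 2.3090125e+17 m. Combine: 35.55 m^2 / 2.3090125e+17 m = 1.5396192e-16 m. Result: 1.5396192e-16 m ≈ 1.54e-16 m (4 s.f.). Final answer: 1.54e-16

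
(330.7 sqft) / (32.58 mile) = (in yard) 0.0006408. Check: 1 sqft = 0.09290304 m^2, so 330.7 sqft = 330.7 * 0.09290304 = 30.723035 m^2. 1 mile = 1609.344 m, so 32.58 mile = 32.58 * 1609.344 = 52432.428 m. Combine: 30.723035 m^2 / 52432.428 m = 0.00058595485 m. 1 yard = 0.9144 m, so 0.00058595485 m = 0.00058595485 / 0.9144 = 0.00064080802 yard ≈ 0.0006408 yard (4 s.f.).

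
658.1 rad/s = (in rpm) 6284. Check: 1 rpm = 0.10471976 rad/s, so 658.1 rad/s = 658.1 / 0.10471976 = 6284.3921 rpm ≈ 6284 rpm (4 s.f.).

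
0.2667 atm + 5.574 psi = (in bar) 1 atm = 101325 Pa, so 0.2667 atm = 0.2667 * 101325 = 27023.377 Pa. 1 psi = 6894.7573 Pa, so 5.574 psi = 5.574 * 6894.7573 = 38431.377 Pa. Sum: 27023.377 + 38431.377 = 65454.755 Pa. 1 bar = 100000 Pa, so 65454.755 Pa = 65454.755 / 100000 = 0.65454755 bar ≈ 0.6545 bar (4 s.f.). Final answer: 0.6545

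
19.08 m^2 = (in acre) 1 acre = 4046.8564 m^2, so 19.08 m^2 = 19.08 / 4046.8564 = 0.0047147707 acre ≈ 0.004715 acre (4 s.f.). Final answer: 0.004715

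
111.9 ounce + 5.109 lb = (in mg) 5.49e+06. Check: 1 ounce = 0.028349523 kg, so 111.9 ounce = 111.9 * 0.028349523 = 3.1723116 kg. 1 lb = 0.45359237 kg, so 5.109 lb = 5.109 * 0.45359237 = 2.3174034 kg. Sum: 3.1723116 + 2.3174034 = 5.4897151 kg. 1 mg = 1e-06 kg, so 5.4897151 kg = 5.4897151 / 1e-06 = 5489715.1 mg ≈ 5.49e+06 mg (4 s.f.).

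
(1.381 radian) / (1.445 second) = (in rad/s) 1.381 radian = 1.381 rad. 1.445 second = 1.445 s. Combine: 1.381 rad / 1.445 s = 0.95570934 rad/s. Result: 0.95570934 rad/s ≈ 0.9557 rad/s (4 s.f.). Final answer: 0.9557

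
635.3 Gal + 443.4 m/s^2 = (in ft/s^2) 1476. Check: 1 Gal = 0.01 m/s^2, so 635.3 Gal = 635.3 * 0.01 = 6.353 m/s^2. 443.4 m/s^2 is already in m/s^2. Sum: 6.353 + 443.4 = 449.753 m/s^2. 1 ft/s^2 = 0.3048 m/s^2, so 449.753 m/s^2 = 449.753 / 0.3048 = 1475.5676 ft/s^2 ≈ 1476 ft/s^2 (4 s.f.).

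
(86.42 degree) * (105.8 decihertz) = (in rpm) 152.4. Check: 1 degree = 0.017453293 rad, so 86.42 degree = 86.42 * 0.017453293 = 1.5083135 rad. 1 decihertz = 0.1 Hz, so 105.8 decihertz = 105.8 * 0.1 = 10.58 Hz. Combine: 1.5083135 rad * 10.58 Hz = 15.957957 rad/s. 1 rpm = 0.10471976 rad/s, so 15.957957 rad/s = 15.957957 / 0.10471976 = 152.38727 rpm ≈ 152.4 rpm (4 s.f.).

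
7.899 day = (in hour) 189.6. Check: 1 day = 86400 s, so 7.899 day = 7.899 * 86400 = 682473.6 s. 1 hour = 3600 s, so 682473.6 s = 682473.6 / 3600 = 189.576 hour ≈ 189.6 hour (4 s.f.).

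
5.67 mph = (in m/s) 2.535. Check: 1 mph = 0.44704 m/s, so 5.67 mph = 5.67 * 0.44704 = 2.5347168 m/s. Result: 2.5347168 m/s ≈ 2.535 m/s (4 s.f.).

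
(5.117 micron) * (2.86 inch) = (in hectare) 1 micron = 1e-06 m, so 5.117 micron = 5.117 * 1e-06 = 5.117e-06 m. 1 inch = 0.0254 m, so 2.86 inch = 2.86 * 0.0254 = 0.072644 m. Combine: 5.117e-06 m * 0.072644 m = 3.7171935e-07 m^2. 1 hectare = 10000 m^2, so 3.7171935e-07 m^2 = 3.7171935e-07 / 10000 = 3.7171935e-11 hectare ≈ 3.717e-11 hectare (4 s.f.). Final answer: 3.717e-11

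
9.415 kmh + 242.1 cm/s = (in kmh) 18.13. Check: 1 kmh = 0.27777778 m/s, so 9.415 kmh = 9.415 * 0.27777778 = 2.6152778 m/s. 1 cm/s = 0.01 m/s, so 242.1 cm/s = 242.1 * 0.01 = 2.421 m/s. Sum: 2.6152778 + 2.421 = 5.0362778 m/s. 1 kmh = 0.27777778 m/s, so 5.0362778 m/s = 5.0362778 / 0.27777778 = 18.1306 kmh ≈ 18.13 kmh (4 s.f.).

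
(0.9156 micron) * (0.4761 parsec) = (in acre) 1 micron = 1e-06 m, so 0.9156 micron = 0.9156 * 1e-06 = 9.156e-07 m. 1 parsec = 3.0856776e+16 m, so 0.4761 parsec = 0.4761 * 3.0856776e+16 = 1.4690911e+16 m. Combine: 9.156e-07 m * 1.4690911e+16 m = 1.3450998e+10 m^2. 1 acre = 4046.8564 m^2, so 1.3450998e+10 m^2 = 1.3450998e+10 / 4046.8564 = 3323814 acre ≈ 3.324e+06 acre (4 s.f.). Final answer: 3.324e+06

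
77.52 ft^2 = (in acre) 0.00178. Check: 1 ft^2 = 0.09290304 m^2, so 77.52 ft^2 = 77.52 * 0.09290304 = 7.2018437 m^2. 1 acre = 4046.8564 m^2, so 7.2018437 m^2 = 7.2018437 / 4046.8564 = 0.0017796143 acre ≈ 0.00178 acre (4 s.f.).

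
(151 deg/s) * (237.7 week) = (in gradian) 1 deg/s = 0.017453293 rad/s, so 151 deg/s = 151 * 0.017453293 = 2.6354472 rad/s. 1 week = 604800 s, so 237.7 week = 237.7 * 604800 = 1.4376096e+08 s. Combine: 2.6354472 rad/s * 1.4376096e+08 s = 3.7887442e+08 rad. 1 gradian = 0.015707963 rad, so 3.7887442e+08 rad = 3.7887442e+08 / 0.015707963 = 2.4119894e+10 gradian ≈ 2.412e+10 gradian (4 s.f.). Final answer: 2.412e+10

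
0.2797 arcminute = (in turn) 1.295e-05. Check: 1 arcminute = 0.00029088821 rad, so 0.2797 arcminute = 0.2797 * 0.00029088821 = 8.1361432e-05 rad. 1 turn = 6.2831853 rad, so 8.1361432e-05 rad = 8.1361432e-05 / 6.2831853 = 1.2949074e-05 turn ≈ 1.295e-05 turn (4 s.f.).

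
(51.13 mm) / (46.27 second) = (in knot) 1 mm = 0.001 m, so 51.13 mm = 51.13 * 0.001 = 0.05113 m. 46.27 second = 46.27 s. Combine: 0.05113 m / 46.27 s = 0.0011050357 m/s. 1 knot = 0.51444444 m/s, so 0.0011050357 m/s = 0.0011050357 / 0.51444444 = 0.0021480175 knot ≈ 0.002148 knot (4 s.f.). Final answer: 0.002148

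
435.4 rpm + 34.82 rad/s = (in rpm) 767.9. Check: 1 rpm = 0.10471976 rad/s, so 435.4 rpm = 435.4 * 0.10471976 = 45.594981 rad/s. 34.82 rad/s is already in rad/s. Sum: 45.594981 + 34.82 = 80.414981 rad/s. 1 rpm = 0.10471976 rad/s, so 80.414981 rad/s = 80.414981 / 0.10471976 = 767.90651 rpm ≈ 767.9 rpm (4 s.f.).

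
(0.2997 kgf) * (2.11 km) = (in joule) 1 kgf = 9.80665 N, so 0.2997 kgf = 0.2997 * 9.80665 = 2.939053 N. 1 km = 1000 m, so 2.11 km = 2.11 * 1000 = 2110 m. Combine: 2.939053 N * 2110 m = 6201.4018 J. 6201.4018 J = 6201.4018 joule ≈ 6201 joule (4 s.f.). Final answer: 6201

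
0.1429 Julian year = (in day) 1 Julian year = 31557600 s, so 0.1429 Julian year = 0.1429 * 31557600 = 4509581 s. 1 day = 86400 s, so 4509581 s = 4509581 / 86400 = 52.194225 day ≈ 52.19 day (4 s.f.). Final answer: 52.19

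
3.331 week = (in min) 1 week = 604800 s, so 3.331 week = 3.331 * 604800 = 2014588.8 s. 1 min = 60 s, so 2014588.8 s = 2014588.8 / 60 = 33576.48 min ≈ 3.358e+04 min (4 s.f.). Final answer: 3.358e+04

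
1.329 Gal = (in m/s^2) 1 Gal = 0.01 m/s^2, so 1.329 Gal = 1.329 * 0.01 = 0.01329 m/s^2. Result: 0.01329 m/s^2. Final answer: 0.01329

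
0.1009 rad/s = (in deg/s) 1 deg/s = 0.017453293 rad/s, so 0.1009 rad/s = 0.1009 / 0.017453293 = 5.7811442 deg/s ≈ 5.781 deg/s (4 s.f.). Final answer: 5.781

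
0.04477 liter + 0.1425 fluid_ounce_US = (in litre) 1 liter = 0.001 m^3, so 0.04477 liter = 0.04477 * 0.001 = 4.477e-05 m^3. 1 fluid_ounce_US = 2.957353e-05 m^3, so 0.1425 fluid_ounce_US = 0.1425 * 2.957353e-05 = 4.214228e-06 m^3. Sum: 4.477e-05 + 4.214228e-06 = 4.8984228e-05 m^3. 1 litre = 0.001 m^3, so 4.8984228e-05 m^3 = 4.8984228e-05 / 0.001 = 0.048984228 litre ≈ 0.04898 litre (4 s.f.). Final answer: 0.04898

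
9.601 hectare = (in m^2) 1 hectare = 10000 m^2, so 9.601 hectare = 9.601 * 10000 = 96010 m^2. Result: 96010 m^2 ≈ 9.601e+04 m^2 (4 s.f.). Final answer: 9.601e+04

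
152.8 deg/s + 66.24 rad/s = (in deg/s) 3948. Check: 1 deg/s = 0.017453293 rad/s, so 152.8 deg/s = 152.8 * 0.017453293 = 2.6668631 rad/s. 66.24 rad/s is already in rad/s. Sum: 2.6668631 + 66.24 = 68.906863 rad/s. 1 deg/s = 0.017453293 rad/s, so 68.906863 rad/s = 68.906863 / 0.017453293 = 3948.0724 deg/s ≈ 3948 deg/s (4 s.f.).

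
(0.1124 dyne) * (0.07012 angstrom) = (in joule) 1 dyne = 1e-05 N, so 0.1124 dyne = 0.1124 * 1e-05 = 1.124e-06 N. 1 angstrom = 1e-10 m, so 0.07012 angstrom = 0.07012 * 1e-10 = 7.012e-12 m. Combine: 1.124e-06 N * 7.012e-12 m = 7.881488e-18 J. 7.881488e-18 J = 7.881488e-18 joule ≈ 7.881e-18 joule (4 s.f.). Final answer: 7.881e-18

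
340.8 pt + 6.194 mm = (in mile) 1 pt = 0.00035277778 m, so 340.8 pt = 340.8 * 0.00035277778 = 0.12022667 m. 1 mm = 0.001 m, so 6.194 mm = 6.194 * 0.001 = 0.006194 m. Sum: 0.12022667 + 0.006194 = 0.12642067 m. 1 mile = 1609.344 m, so 0.12642067 m = 0.12642067 / 1609.344 = 7.855416e-05 mile ≈ 7.855e-05 mile (4 s.f.). Final answer: 7.855e-05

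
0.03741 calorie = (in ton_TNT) 1 calorie = 4.184 J, so 0.03741 calorie = 0.03741 * 4.184 = 0.15652344 J. 1 ton_TNT = 4.184e+09 J, so 0.15652344 J = 0.15652344 / 4.184e+09 = 3.741e-11 ton_TNT. Final answer: 3.741e-11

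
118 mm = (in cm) 11.8. Check: 1 mm = 0.001 m, so 118 mm = 118 * 0.001 = 0.118 m. 1 cm = 0.01 m, so 0.118 m = 0.118 / 0.01 = 11.8 cm.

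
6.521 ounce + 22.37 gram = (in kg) 1 ounce = 0.028349523 kg, so 6.521 ounce = 6.521 * 0.028349523 = 0.18486724 kg. 1 gram = 0.001 kg, so 22.37 gram = 22.37 * 0.001 = 0.02237 kg. Sum: 0.18486724 + 0.02237 = 0.20723724 kg. Result: 0.20723724 kg ≈ 0.2072 kg (4 s.f.). Final answer: 0.2072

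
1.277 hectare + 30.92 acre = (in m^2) 1.379e+05. Check: 1 hectare = 10000 m^2, so 1.277 hectare = 1.277 * 10000 = 12770 m^2. 1 acre = 4046.8564 m^2, so 30.92 acre = 30.92 * 4046.8564 = 125128.8 m^2. Sum: 12770 + 125128.8 = 137898.8 m^2. Result: 137898.8 m^2 ≈ 1.379e+05 m^2 (4 s.f.).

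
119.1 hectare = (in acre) 1 hectare = 10000 m^2, so 119.1 hectare = 119.1 * 10000 = 1191000 m^2. 1 acre = 4046.8564 m^2, so 1191000 m^2 = 1191000 / 4046.8564 = 294.30251 acre ≈ 294.3 acre (4 s.f.). Final answer: 294.3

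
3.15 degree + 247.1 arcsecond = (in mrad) 56.18. Check: 1 degree = 0.017453293 rad, so 3.15 degree = 3.15 * 0.017453293 = 0.054977871 rad. 1 arcsecond = 4.8481368e-06 rad, so 247.1 arcsecond = 247.1 * 4.8481368e-06 = 0.0011979746 rad. Sum: 0.054977871 + 0.0011979746 = 0.056175846 rad. 1 mrad = 0.001 rad, so 0.056175846 rad = 0.056175846 / 0.001 = 56.175846 mrad ≈ 56.18 mrad (4 s.f.).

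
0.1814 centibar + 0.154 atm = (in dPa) 1 centibar = 1000 Pa, so 0.1814 centibar = 0.1814 * 1000 = 181.4 Pa. 1 atm = 101325 Pa, so 0.154 atm = 0.154 * 101325 = 15604.05 Pa. Sum: 181.4 + 15604.05 = 15785.45 Pa. 1 dPa = 0.1 Pa, so 15785.45 Pa = 15785.45 / 0.1 = 157854.5 dPa ≈ 1.579e+05 dPa (4 s.f.). Final answer: 1.579e+05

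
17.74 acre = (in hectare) 1 acre = 4046.8564 m^2, so 17.74 acre = 17.74 * 4046.8564 = 71791.233 m^2. 1 hectare = 10000 m^2, so 71791.233 m^2 = 71791.233 / 10000 = 7.1791233 hectare ≈ 7.179 hectare (4 s.f.). Final answer: 7.179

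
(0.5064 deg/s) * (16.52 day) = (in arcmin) 4.337e+07. Check: 1 deg/s = 0.017453293 rad/s, so 0.5064 deg/s = 0.5064 * 0.017453293 = 0.0088383473 rad/s. 1 day = 86400 s, so 16.52 day = 16.52 * 86400 = 1427328 s. Combine: 0.0088383473 rad/s * 1427328 s = 12615.221 rad. 1 arcmin = 0.00029088821 rad, so 12615.221 rad = 12615.221 / 0.00029088821 = 43367934 arcmin ≈ 4.337e+07 arcmin (4 s.f.).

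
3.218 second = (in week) 5.321e-06. Check: 3.218 second = 3.218 s. 1 week = 604800 s, so 3.218 s = 3.218 / 604800 = 5.3207672e-06 week ≈ 5.321e-06 week (4 s.f.).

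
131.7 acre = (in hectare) 1 acre = 4046.8564 m^2, so 131.7 acre = 131.7 * 4046.8564 = 532970.99 m^2. 1 hectare = 10000 m^2, so 532970.99 m^2 = 532970.99 / 10000 = 53.297099 hectare ≈ 53.3 hectare (4 s.f.). Final answer: 53.3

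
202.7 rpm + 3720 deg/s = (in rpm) 822.7. Check: 1 rpm = 0.10471976 rad/s, so 202.7 rpm = 202.7 * 0.10471976 = 21.226694 rad/s. 1 deg/s = 0.017453293 rad/s, so 3720 deg/s = 3720 * 0.017453293 = 64.926248 rad/s. Sum: 21.226694 + 64.926248 = 86.152943 rad/s. 1 rpm = 0.10471976 rad/s, so 86.152943 rad/s = 86.152943 / 0.10471976 = 822.7 rpm.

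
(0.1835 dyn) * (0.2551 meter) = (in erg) 1 dyn = 1e-05 N, so 0.1835 dyn = 0.1835 * 1e-05 = 1.835e-06 N. 0.2551 meter = 0.2551 m. Combine: 1.835e-06 N * 0.2551 m = 4.681085e-07 J. 1 erg = 1e-07 J, so 4.681085e-07 J = 4.681085e-07 / 1e-07 = 4.681085 erg ≈ 4.681 erg (4 s.f.). Final answer: 4.681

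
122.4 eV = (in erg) 1.961e-10. Check: 1 eV = 1.6021766e-19 J, so 122.4 eV = 122.4 * 1.6021766e-19 = 1.9610642e-17 J. 1 erg = 1e-07 J, so 1.9610642e-17 J = 1.9610642e-17 / 1e-07 = 1.9610642e-10 erg ≈ 1.961e-10 erg (4 s.f.).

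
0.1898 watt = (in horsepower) 0.0002545. Check: 0.1898 watt = 0.1898 W. 1 horsepower = 745.69987 W, so 0.1898 W = 0.1898 / 745.69987 = 0.00025452599 horsepower ≈ 0.0002545 horsepower (4 s.f.).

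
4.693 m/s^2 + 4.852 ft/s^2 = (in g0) 0.6294. Check: 4.693 m/s^2 is already in m/s^2. 1 ft/s^2 = 0.3048 m/s^2, so 4.852 ft/s^2 = 4.852 * 0.3048 = 1.4788896 m/s^2. Sum: 4.693 + 1.4788896 = 6.1718896 m/s^2. 1 g0 = 9.80665 m/s^2, so 6.1718896 m/s^2 = 6.1718896 / 9.80665 = 0.62935759 g0 ≈ 0.6294 g0 (4 s.f.).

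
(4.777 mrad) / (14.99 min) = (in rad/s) 1 mrad = 0.001 rad, so 4.777 mrad = 4.777 * 0.001 = 0.004777 rad. 1 min = 60 s, so 14.99 min = 14.99 * 60 = 899.4 s. Combine: 0.004777 rad / 899.4 s = 5.3113187e-06 rad/s. Result: 5.3113187e-06 rad/s ≈ 5.311e-06 rad/s (4 s.f.). Final answer: 5.311e-06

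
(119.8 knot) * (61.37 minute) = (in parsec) 7.354e-12. Check: 1 knot = 0.51444444 m/s, so 119.8 knot = 119.8 * 0.51444444 = 61.630444 m/s. 1 minute = 60 s, so 61.37 minute = 61.37 * 60 = 3682.2 s. Combine: 61.630444 m/s * 3682.2 s = 226935.62 m. 1 parsec = 3.0856776e+16 m, so 226935.62 m = 226935.62 / 3.0856776e+16 = 7.3544827e-12 parsec ≈ 7.354e-12 parsec (4 s.f.).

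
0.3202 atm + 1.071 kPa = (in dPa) 3.352e+05. Check: 1 atm = 101325 Pa, so 0.3202 atm = 0.3202 * 101325 = 32444.265 Pa. 1 kPa = 1000 Pa, so 1.071 kPa = 1.071 * 1000 = 1071 Pa. Sum: 32444.265 + 1071 = 33515.265 Pa. 1 dPa = 0.1 Pa, so 33515.265 Pa = 33515.265 / 0.1 = 335152.65 dPa ≈ 3.352e+05 dPa (4 s.f.).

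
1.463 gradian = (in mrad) 22.98. Check: 1 gradian = 0.015707963 rad, so 1.463 gradian = 1.463 * 0.015707963 = 0.02298075 rad. 1 mrad = 0.001 rad, so 0.02298075 rad = 0.02298075 / 0.001 = 22.98075 mrad ≈ 22.98 mrad (4 s.f.).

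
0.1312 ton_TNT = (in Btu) 1 ton_TNT = 4.184e+09 J, so 0.1312 ton_TNT = 0.1312 * 4.184e+09 = 5.489408e+08 J. 1 Btu = 1055.0559 J, so 5.489408e+08 J = 5.489408e+08 / 1055.0559 = 520295.49 Btu ≈ 5.203e+05 Btu (4 s.f.). Final answer: 5.203e+05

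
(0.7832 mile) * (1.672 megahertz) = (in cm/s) 2.107e+11. Check: 1 mile = 1609.344 m, so 0.7832 mile = 0.7832 * 1609.344 = 1260.4382 m. 1 megahertz = 1000000 Hz, so 1.672 megahertz = 1.672 * 1000000 = 1672000 Hz. Combine: 1260.4382 m * 1672000 Hz = 2.1074527e+09 m/s. 1 cm/s = 0.01 m/s, so 2.1074527e+09 m/s = 2.1074527e+09 / 0.01 = 2.1074527e+11 cm/s ≈ 2.107e+11 cm/s (4 s.f.).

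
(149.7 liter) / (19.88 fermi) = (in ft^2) 1 liter = 0.001 m^3, so 149.7 liter = 149.7 * 0.001 = 0.1497 m^3. 1 fermi = 1e-15 m, so 19.88 fermi = 19.88 * 1e-15 = 1.988e-14 m. Combine: 0.1497 m^3 / 1.988e-14 m = 7.5301811e+12 m^2. 1 ft^2 = 0.09290304 m^2, so 7.5301811e+12 m^2 = 7.5301811e+12 / 0.09290304 = 8.1054195e+13 ft^2 ≈ 8.105e+13 ft^2 (4 s.f.). Final answer: 8.105e+13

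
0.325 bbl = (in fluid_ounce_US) 1747. Check: 1 bbl = 0.15898729 m^3, so 0.325 bbl = 0.325 * 0.15898729 = 0.051670871 m^3. 1 fluid_ounce_US = 2.957353e-05 m^3, so 0.051670871 m^3 = 0.051670871 / 2.957353e-05 = 1747.2 fluid_ounce_US ≈ 1747 fluid_ounce_US (4 s.f.).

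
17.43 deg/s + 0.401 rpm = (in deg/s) 19.84. Check: 1 deg/s = 0.017453293 rad/s, so 17.43 deg/s = 17.43 * 0.017453293 = 0.30421089 rad/s. 1 rpm = 0.10471976 rad/s, so 0.401 rpm = 0.401 * 0.10471976 = 0.041992622 rad/s. Sum: 0.30421089 + 0.041992622 = 0.34620351 rad/s. 1 deg/s = 0.017453293 rad/s, so 0.34620351 rad/s = 0.34620351 / 0.017453293 = 19.836 deg/s ≈ 19.84 deg/s (4 s.f.).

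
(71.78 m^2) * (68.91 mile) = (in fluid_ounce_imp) 2.802e+11. Check: 71.78 m^2 is already in m^2. 1 mile = 1609.344 m, so 68.91 mile = 68.91 * 1609.344 = 110899.9 m. Combine: 71.78 m^2 * 110899.9 m = 7960394.5 m^3. 1 fluid_ounce_imp = 2.8413063e-05 m^3, so 7960394.5 m^3 = 7960394.5 / 2.8413063e-05 = 2.8016672e+11 fluid_ounce_imp ≈ 2.802e+11 fluid_ounce_imp (4 s.f.).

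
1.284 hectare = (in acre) 1 hectare = 10000 m^2, so 1.284 hectare = 1.284 * 10000 = 12840 m^2. 1 acre = 4046.8564 m^2, so 12840 m^2 = 12840 / 4046.8564 = 3.1728331 acre ≈ 3.173 acre (4 s.f.). Final answer: 3.173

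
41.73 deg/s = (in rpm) 1 deg/s = 0.017453293 rad/s, so 41.73 deg/s = 41.73 * 0.017453293 = 0.7283259 rad/s. 1 rpm = 0.10471976 rad/s, so 0.7283259 rad/s = 0.7283259 / 0.10471976 = 6.955 rpm. Final answer: 6.955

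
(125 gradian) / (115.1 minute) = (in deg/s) 0.01629. Check: 1 gradian = 0.015707963 rad, so 125 gradian = 125 * 0.015707963 = 1.9634954 rad. 1 minute = 60 s, so 115.1 minute = 115.1 * 60 = 6906 s. Combine: 1.9634954 rad / 6906 s = 0.00028431732 rad/s. 1 deg/s = 0.017453293 rad/s, so 0.00028431732 rad/s = 0.00028431732 / 0.017453293 = 0.016290182 deg/s ≈ 0.01629 deg/s (4 s.f.).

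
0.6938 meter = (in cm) 69.38. Check: 0.6938 meter = 0.6938 m. 1 cm = 0.01 m, so 0.6938 m = 0.6938 / 0.01 = 69.38 cm.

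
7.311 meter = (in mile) 0.004543. Check: 7.311 meter = 7.311 m. 1 mile = 1609.344 m, so 7.311 m = 7.311 / 1609.344 = 0.0045428448 mile ≈ 0.004543 mile (4 s.f.).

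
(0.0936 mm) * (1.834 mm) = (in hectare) 1.717e-11. Check: 1 mm = 0.001 m, so 0.0936 mm = 0.0936 * 0.001 = 9.36e-05 m. 1 mm = 0.001 m, so 1.834 mm = 1.834 * 0.001 = 0.001834 m. Combine: 9.36e-05 m * 0.001834 m = 1.716624e-07 m^2. 1 hectare = 10000 m^2, so 1.716624e-07 m^2 = 1.716624e-07 / 10000 = 1.716624e-11 hectare ≈ 1.717e-11 hectare (4 s.f.).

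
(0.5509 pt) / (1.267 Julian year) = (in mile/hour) 1 pt = 0.00035277778 m, so 0.5509 pt = 0.5509 * 0.00035277778 = 0.00019434528 m. 1 Julian year = 31557600 s, so 1.267 Julian year = 1.267 * 31557600 = 39983479 s. Combine: 0.00019434528 m / 39983479 s = 4.8606395e-12 m/s. 1 mile/hour = 0.44704 m/s, so 4.8606395e-12 m/s = 4.8606395e-12 / 0.44704 = 1.0872941e-11 mile/hour ≈ 1.087e-11 mile/hour (4 s.f.). Final answer: 1.087e-11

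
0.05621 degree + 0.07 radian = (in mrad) 1 degree = 0.017453293 rad, so 0.05621 degree = 0.05621 * 0.017453293 = 0.00098104957 rad. 0.07 radian = 0.07 rad. Sum: 0.00098104957 + 0.07 = 0.07098105 rad. 1 mrad = 0.001 rad, so 0.07098105 rad = 0.07098105 / 0.001 = 70.98105 mrad ≈ 70.98 mrad (4 s.f.). Final answer: 70.98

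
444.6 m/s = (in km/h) 1601. Check: 1 km/h = 0.27777778 m/s, so 444.6 m/s = 444.6 / 0.27777778 = 1600.56 km/h ≈ 1601 km/h (4 s.f.).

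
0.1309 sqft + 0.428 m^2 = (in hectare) 1 sqft = 0.09290304 m^2, so 0.1309 sqft = 0.1309 * 0.09290304 = 0.012161008 m^2. 0.428 m^2 is already in m^2. Sum: 0.012161008 + 0.428 = 0.44016101 m^2. 1 hectare = 10000 m^2, so 0.44016101 m^2 = 0.44016101 / 10000 = 4.4016101e-05 hectare ≈ 4.402e-05 hectare (4 s.f.). Final answer: 4.402e-05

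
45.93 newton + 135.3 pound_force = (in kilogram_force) 45.93 newton = 45.93 N. 1 pound_force = 4.4482216 N, so 135.3 pound_force = 135.3 * 4.4482216 = 601.84438 N. Sum: 45.93 + 601.84438 = 647.77438 N. 1 kilogram_force = 9.80665 N, so 647.77438 N = 647.77438 / 9.80665 = 66.054604 kilogram_force ≈ 66.05 kilogram_force (4 s.f.). Final answer: 66.05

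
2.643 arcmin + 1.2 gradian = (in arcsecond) 4047. Check: 1 arcmin = 0.00029088821 rad, so 2.643 arcmin = 2.643 * 0.00029088821 = 0.00076881754 rad. 1 gradian = 0.015707963 rad, so 1.2 gradian = 1.2 * 0.015707963 = 0.018849556 rad. Sum: 0.00076881754 + 0.018849556 = 0.019618373 rad. 1 arcsecond = 4.8481368e-06 rad, so 0.019618373 rad = 0.019618373 / 4.8481368e-06 = 4046.58 arcsecond ≈ 4047 arcsecond (4 s.f.).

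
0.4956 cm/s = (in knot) 0.009634. Check: 1 cm/s = 0.01 m/s, so 0.4956 cm/s = 0.4956 * 0.01 = 0.004956 m/s. 1 knot = 0.51444444 m/s, so 0.004956 m/s = 0.004956 / 0.51444444 = 0.0096336933 knot ≈ 0.009634 knot (4 s.f.).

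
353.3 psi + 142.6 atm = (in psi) 2449. Check: 1 psi = 6894.7573 Pa, so 353.3 psi = 353.3 * 6894.7573 = 2435917.8 Pa. 1 atm = 101325 Pa, so 142.6 atm = 142.6 * 101325 = 14448945 Pa. Sum: 2435917.8 + 14448945 = 16884863 Pa. 1 psi = 6894.7573 Pa, so 16884863 Pa = 16884863 / 6894.7573 = 2448.9423 psi ≈ 2449 psi (4 s.f.).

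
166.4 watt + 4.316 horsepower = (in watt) 3385. Check: 166.4 watt = 166.4 W. 1 horsepower = 745.69987 W, so 4.316 horsepower = 4.316 * 745.69987 = 3218.4406 W. Sum: 166.4 + 3218.4406 = 3384.8406 W. 3384.8406 W = 3384.8406 watt ≈ 3385 watt (4 s.f.).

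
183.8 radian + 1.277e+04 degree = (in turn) 64.72. Check: 183.8 radian = 183.8 rad. 1 degree = 0.017453293 rad, so 1.277e+04 degree = 1.277e+04 * 0.017453293 = 222.87855 rad. Sum: 183.8 + 222.87855 = 406.67855 rad. 1 turn = 6.2831853 rad, so 406.67855 rad = 406.67855 / 6.2831853 = 64.724901 turn ≈ 64.72 turn (4 s.f.).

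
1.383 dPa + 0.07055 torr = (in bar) 1 dPa = 0.1 Pa, so 1.383 dPa = 1.383 * 0.1 = 0.1383 Pa. 1 torr = 133.32237 Pa, so 0.07055 torr = 0.07055 * 133.32237 = 9.4058931 Pa. Sum: 0.1383 + 9.4058931 = 9.5441931 Pa. 1 bar = 100000 Pa, so 9.5441931 Pa = 9.5441931 / 100000 = 9.5441931e-05 bar ≈ 9.544e-05 bar (4 s.f.). Final answer: 9.544e-05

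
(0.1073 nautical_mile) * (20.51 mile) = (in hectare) 1 nautical_mile = 1852 m, so 0.1073 nautical_mile = 0.1073 * 1852 = 198.7196 m. 1 mile = 1609.344 m, so 20.51 mile = 20.51 * 1609.344 = 33007.645 m. Combine: 198.7196 m * 33007.645 m = 6559266.1 m^2. 1 hectare = 10000 m^2, so 6559266.1 m^2 = 6559266.1 / 10000 = 655.92661 hectare ≈ 655.9 hectare (4 s.f.). Final answer: 655.9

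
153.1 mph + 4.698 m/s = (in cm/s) 7314. Check: 1 mph = 0.44704 m/s, so 153.1 mph = 153.1 * 0.44704 = 68.441824 m/s. 4.698 m/s is already in m/s. Sum: 68.441824 + 4.698 = 73.139824 m/s. 1 cm/s = 0.01 m/s, so 73.139824 m/s = 73.139824 / 0.01 = 7313.9824 cm/s ≈ 7314 cm/s (4 s.f.).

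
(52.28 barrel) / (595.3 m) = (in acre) 1 barrel = 0.15898729 m^3, so 52.28 barrel = 52.28 * 0.15898729 = 8.3118558 m^3. 595.3 m is already in m. Combine: 8.3118558 m^3 / 595.3 m = 0.013962466 m^2. 1 acre = 4046.8564 m^2, so 0.013962466 m^2 = 0.013962466 / 4046.8564 = 3.4502004e-06 acre ≈ 3.45e-06 acre (4 s.f.). Final answer: 3.45e-06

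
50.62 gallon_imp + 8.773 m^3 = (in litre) 1 gallon_imp = 0.00454609 m^3, so 50.62 gallon_imp = 50.62 * 0.00454609 = 0.23012308 m^3. 8.773 m^3 is already in m^3. Sum: 0.23012308 + 8.773 = 9.0031231 m^3. 1 litre = 0.001 m^3, so 9.0031231 m^3 = 9.0031231 / 0.001 = 9003.1231 litre ≈ 9003 litre (4 s.f.). Final answer: 9003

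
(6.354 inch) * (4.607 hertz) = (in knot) 1.445. Check: 1 inch = 0.0254 m, so 6.354 inch = 6.354 * 0.0254 = 0.1613916 m. 4.607 hertz = 4.607 Hz. Combine: 0.1613916 m * 4.607 Hz = 0.7435311 m/s. 1 knot = 0.51444444 m/s, so 0.7435311 m/s = 0.7435311 / 0.51444444 = 1.4453088 knot ≈ 1.445 knot (4 s.f.).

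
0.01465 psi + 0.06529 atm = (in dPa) 1 psi = 6894.7573 Pa, so 0.01465 psi = 0.01465 * 6894.7573 = 101.00819 Pa. 1 atm = 101325 Pa, so 0.06529 atm = 0.06529 * 101325 = 6615.5093 Pa. Sum: 101.00819 + 6615.5093 = 6716.5174 Pa. 1 dPa = 0.1 Pa, so 6716.5174 Pa = 6716.5174 / 0.1 = 67165.174 dPa ≈ 6.717e+04 dPa (4 s.f.). Final answer: 6.717e+04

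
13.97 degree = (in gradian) 15.52. Check: 1 degree = 0.017453293 rad, so 13.97 degree = 13.97 * 0.017453293 = 0.2438225 rad. 1 gradian = 0.015707963 rad, so 0.2438225 rad = 0.2438225 / 0.015707963 = 15.522222 gradian ≈ 15.52 gradian (4 s.f.).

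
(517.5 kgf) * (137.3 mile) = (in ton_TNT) 0.268. Check: 1 kgf = 9.80665 N, so 517.5 kgf = 517.5 * 9.80665 = 5074.9414 N. 1 mile = 1609.344 m, so 137.3 mile = 137.3 * 1609.344 = 220962.93 m. Combine: 5074.9414 N * 220962.93 m = 1.1213739e+09 J. 1 ton_TNT = 4.184e+09 J, so 1.1213739e+09 J = 1.1213739e+09 / 4.184e+09 = 0.2680148 ton_TNT ≈ 0.268 ton_TNT (4 s.f.).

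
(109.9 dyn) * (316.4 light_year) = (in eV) 1 dyn = 1e-05 N, so 109.9 dyn = 109.9 * 1e-05 = 0.001099 N. 1 light_year = 9.4607305e+15 m, so 316.4 light_year = 316.4 * 9.4607305e+15 = 2.9933751e+18 m. Combine: 0.001099 N * 2.9933751e+18 m = 3.2897193e+15 J. 1 eV = 1.6021766e-19 J, so 3.2897193e+15 J = 3.2897193e+15 / 1.6021766e-19 = 2.0532813e+34 eV ≈ 2.053e+34 eV (4 s.f.). Final answer: 2.053e+34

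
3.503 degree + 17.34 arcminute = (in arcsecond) 1.365e+04. Check: 1 degree = 0.017453293 rad, so 3.503 degree = 3.503 * 0.017453293 = 0.061138884 rad. 1 arcminute = 0.00029088821 rad, so 17.34 arcminute = 17.34 * 0.00029088821 = 0.0050440015 rad. Sum: 0.061138884 + 0.0050440015 = 0.066182885 rad. 1 arcsecond = 4.8481368e-06 rad, so 0.066182885 rad = 0.066182885 / 4.8481368e-06 = 13651.2 arcsecond ≈ 1.365e+04 arcsecond (4 s.f.).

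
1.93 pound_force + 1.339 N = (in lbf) 1 pound_force = 4.4482216 N, so 1.93 pound_force = 1.93 * 4.4482216 = 8.5850677 N. 1.339 N is already in N. Sum: 8.5850677 + 1.339 = 9.9240677 N. 1 lbf = 4.4482216 N, so 9.9240677 N = 9.9240677 / 4.4482216 = 2.2310192 lbf ≈ 2.231 lbf (4 s.f.). Final answer: 2.231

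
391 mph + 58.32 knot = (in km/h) 1 mph = 0.44704 m/s, so 391 mph = 391 * 0.44704 = 174.79264 m/s. 1 knot = 0.51444444 m/s, so 58.32 knot = 58.32 * 0.51444444 = 30.0024 m/s. Sum: 174.79264 + 30.0024 = 204.79504 m/s. 1 km/h = 0.27777778 m/s, so 204.79504 m/s = 204.79504 / 0.27777778 = 737.26214 km/h ≈ 737.3 km/h (4 s.f.). Final answer: 737.3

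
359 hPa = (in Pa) 1 hPa = 100 Pa, so 359 hPa = 359 * 100 = 35900 Pa. Result: 35900 Pa ≈ 3.59e+04 Pa (4 s.f.). Final answer: 3.59e+04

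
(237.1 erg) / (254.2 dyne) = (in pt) 1 erg = 1e-07 J, so 237.1 erg = 237.1 * 1e-07 = 2.371e-05 J. 1 dyne = 1e-05 N, so 254.2 dyne = 254.2 * 1e-05 = 0.002542 N. Combine: 2.371e-05 J / 0.002542 N = 0.0093273013 m. 1 pt = 0.00035277778 m, so 0.0093273013 m = 0.0093273013 / 0.00035277778 = 26.439594 pt ≈ 26.44 pt (4 s.f.). Final answer: 26.44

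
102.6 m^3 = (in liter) 1 liter = 0.001 m^3, so 102.6 m^3 = 102.6 / 0.001 = 102600 liter ≈ 1.026e+05 liter (4 s.f.). Final answer: 1.026e+05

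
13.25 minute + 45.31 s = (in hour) 0.2334. Check: 1 minute = 60 s, so 13.25 minute = 13.25 * 60 = 795 s. 45.31 s is already in s. Sum: 795 + 45.31 = 840.31 s. 1 hour = 3600 s, so 840.31 s = 840.31 / 3600 = 0.23341944 hour ≈ 0.2334 hour (4 s.f.).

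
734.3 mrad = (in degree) 42.07. Check: 1 mrad = 0.001 rad, so 734.3 mrad = 734.3 * 0.001 = 0.7343 rad. 1 degree = 0.017453293 rad, so 0.7343 rad = 0.7343 / 0.017453293 = 42.072291 degree ≈ 42.07 degree (4 s.f.).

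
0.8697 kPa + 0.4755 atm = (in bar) 0.4905. Check: 1 kPa = 1000 Pa, so 0.8697 kPa = 0.8697 * 1000 = 869.7 Pa. 1 atm = 101325 Pa, so 0.4755 atm = 0.4755 * 101325 = 48180.037 Pa. Sum: 869.7 + 48180.037 = 49049.737 Pa. 1 bar = 100000 Pa, so 49049.737 Pa = 49049.737 / 100000 = 0.49049737 bar ≈ 0.4905 bar (4 s.f.).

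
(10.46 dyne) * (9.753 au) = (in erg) 1 dyne = 1e-05 N, so 10.46 dyne = 10.46 * 1e-05 = 0.0001046 N. 1 au = 1.4959787e+11 m, so 9.753 au = 9.753 * 1.4959787e+11 = 1.459028e+12 m. Combine: 0.0001046 N * 1.459028e+12 m = 1.5261433e+08 J. 1 erg = 1e-07 J, so 1.5261433e+08 J = 1.5261433e+08 / 1e-07 = 1.5261433e+15 erg ≈ 1.526e+15 erg (4 s.f.). Final answer: 1.526e+15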